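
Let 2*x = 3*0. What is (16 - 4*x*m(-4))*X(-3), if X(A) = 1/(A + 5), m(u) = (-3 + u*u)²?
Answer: 8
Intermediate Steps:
m(u) = (-3 + u²)²
x = 0 (x = (3*0)/2 = (½)*0 = 0)
X(A) = 1/(5 + A)
(16 - 4*x*m(-4))*X(-3) = (16 - 4*0*(-3 + (-4)²)²)/(5 - 3) = (16 - 0*(-3 + 16)²)/2 = (16 - 0*13²)*(½) = (16 - 0*169)*(½) = (16 - 1*0)*(½) = (16 + 0)*(½) = 16*(½) = 8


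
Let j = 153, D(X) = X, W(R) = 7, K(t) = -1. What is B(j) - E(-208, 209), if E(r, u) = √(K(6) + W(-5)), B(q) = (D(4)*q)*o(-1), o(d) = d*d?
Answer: 612 - √6 ≈ 609.55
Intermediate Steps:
o(d) = d²
B(q) = 4*q (B(q) = (4*q)*(-1)² = (4*q)*1 = 4*q)
E(r, u) = √6 (E(r, u) = √(-1 + 7) = √6)
B(j) - E(-208, 209) = 4*153 - √6 = 612 - √6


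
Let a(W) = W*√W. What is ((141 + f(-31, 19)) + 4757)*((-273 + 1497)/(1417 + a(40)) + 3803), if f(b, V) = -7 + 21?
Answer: 12107006359600/647963 - 160327680*√10/647963 ≈ 1.8684e+7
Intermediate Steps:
f(b, V) = 14
a(W) = W^(3/2)
((141 + f(-31, 19)) + 4757)*((-273 + 1497)/(1417 + a(40)) + 3803) = ((141 + 14) + 4757)*((-273 + 1497)/(1417 + 40^(3/2)) + 3803) = (155 + 4757)*(1224/(1417 + 80*√10) + 3803) = 4912*(3803 + 1224/(1417 + 80*√10)) = 18680336 + 6012288/(1417 + 80*√10)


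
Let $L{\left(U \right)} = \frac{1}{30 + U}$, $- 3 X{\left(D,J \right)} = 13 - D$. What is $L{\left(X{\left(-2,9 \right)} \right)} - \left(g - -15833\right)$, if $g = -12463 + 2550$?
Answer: $- \frac{147999}{25} \approx -5920.0$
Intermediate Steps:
$X{\left(D,J \right)} = - \frac{13}{3} + \frac{D}{3}$ ($X{\left(D,J \right)} = - \frac{13 - D}{3} = - \frac{13}{3} + \frac{D}{3}$)
$g = -9913$
$L{\left(X{\left(-2,9 \right)} \right)} - \left(g - -15833\right) = \frac{1}{30 + \left(- \frac{13}{3} + \frac{1}{3} \left(-2\right)\right)} - \left(-9913 - -15833\right) = \frac{1}{30 - 5} - \left(-9913 + 15833\right) = \frac{1}{30 - 5} - 5920 = \frac{1}{25} - 5920 = - \frac{147999}{25}$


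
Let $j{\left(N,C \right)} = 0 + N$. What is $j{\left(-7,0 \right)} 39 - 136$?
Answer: $-409$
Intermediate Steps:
$j{\left(N,C \right)} = N$
$j{\left(-7,0 \right)} 39 - 136 = \left(-7\right) 39 - 136 = -273 - 136 = -409$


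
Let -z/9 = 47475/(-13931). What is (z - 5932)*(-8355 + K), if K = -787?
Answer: 751576774214/13931 ≈ 5.3950e+7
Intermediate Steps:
z = 427275/13931 (z = -427275/(-13931) = -427275*(-1)/13931 = -9*(-47475/13931) = 427275/13931 ≈ 30.671)
(z - 5932)*(-8355 + K) = (427275/13931 - 5932)*(-8355 - 787) = -82211417/13931*(-9142) = 751576774214/13931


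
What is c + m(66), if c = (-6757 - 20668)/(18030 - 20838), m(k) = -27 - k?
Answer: -233719/2808 ≈ -83.233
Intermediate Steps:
c = 27425/2808 (c = -27425/(-2808) = -27425*(-1/2808) = 27425/2808 ≈ 9.7667)
c + m(66) = 27425/2808 + (-27 - 1*66) = 27425/2808 + (-27 - 66) = 27425/2808 - 93 = -233719/2808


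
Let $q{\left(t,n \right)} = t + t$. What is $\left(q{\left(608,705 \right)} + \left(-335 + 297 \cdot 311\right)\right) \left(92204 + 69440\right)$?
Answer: $15072979712$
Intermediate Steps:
$q{\left(t,n \right)} = 2 t$
$\left(q{\left(608,705 \right)} + \left(-335 + 297 \cdot 311\right)\right) \left(92204 + 69440\right) = \left(2 \cdot 608 + \left(-335 + 297 \cdot 311\right)\right) \left(92204 + 69440\right) = \left(1216 + \left(-335 + 92367\right)\right) 161644 = \left(1216 + 92032\right) 161644 = 93248 \cdot 161644 = 15072979712$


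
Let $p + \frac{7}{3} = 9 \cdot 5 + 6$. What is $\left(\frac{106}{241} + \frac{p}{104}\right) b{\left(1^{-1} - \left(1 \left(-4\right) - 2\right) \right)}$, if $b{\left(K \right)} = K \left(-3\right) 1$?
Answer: $- \frac{238903}{12532} \approx -19.063$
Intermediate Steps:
$p = \frac{146}{3}$ ($p = - \frac{7}{3} + \left(9 \cdot 5 + 6\right) = - \frac{7}{3} + \left(45 + 6\right) = - \frac{7}{3} + 51 = \frac{146}{3} \approx 48.667$)
$b{\left(K \right)} = - 3 K$ ($b{\left(K \right)} = - 3 K 1 = - 3 K$)
$\left(\frac{106}{241} + \frac{p}{104}\right) b{\left(1^{-1} - \left(1 \left(-4\right) - 2\right) \right)} = \left(\frac{106}{241} + \frac{146}{3 \cdot 104}\right) \left(- 3 \left(1^{-1} - \left(1 \left(-4\right) - 2\right)\right)\right) = \left(106 \cdot \frac{1}{241} + \frac{146}{3} \cdot \frac{1}{104}\right) \left(- 3 \left(1 - \left(-4 - 2\right)\right)\right) = \left(\frac{106}{241} + \frac{73}{156}\right) \left(- 3 \left(1 - -6\right)\right) = \frac{34129 \left(- 3 \left(1 + 6\right)\right)}{37596} = \frac{34129 \left(\left(-3\right) 7\right)}{37596} = \frac{34129}{37596} \left(-21\right) = - \frac{238903}{12532}$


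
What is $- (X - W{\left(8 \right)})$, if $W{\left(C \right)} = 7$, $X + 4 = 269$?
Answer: $-258$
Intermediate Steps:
$X = 265$ ($X = -4 + 269 = 265$)
$- (X - W{\left(8 \right)}) = - (265 - 7) = \left(-1\right) 258 = -258$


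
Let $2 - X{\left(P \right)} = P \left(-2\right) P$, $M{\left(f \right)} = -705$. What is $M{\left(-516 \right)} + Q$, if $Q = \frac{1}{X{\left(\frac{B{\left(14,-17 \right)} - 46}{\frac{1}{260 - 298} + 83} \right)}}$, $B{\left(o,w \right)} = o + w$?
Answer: $- \frac{18895977321}{26816906} \approx -704.63$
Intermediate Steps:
$X{\left(P \right)} = 2 + 2 P^{2}$ ($X{\left(P \right)} = 2 - P \left(-2\right) P = 2 - - 2 P P = 2 - - 2 P^{2} = 2 + 2 P^{2}$)
$Q = \frac{9941409}{26816906}$ ($Q = \frac{1}{2 + 2 \left(\frac{\left(14 - 17\right) - 46}{\frac{1}{260 - 298} + 83}\right)^{2}} = \frac{1}{2 + 2 \left(\frac{-3 - 46}{\frac{1}{-38} + 83}\right)^{2}} = \frac{1}{2 + 2 \left(- \frac{49}{- \frac{1}{38} + 83}\right)^{2}} = \frac{1}{2 + 2 \left(- \frac{49}{\frac{3153}{38}}\right)^{2}} = \frac{1}{2 + 2 \left(\left(-49\right) \frac{38}{3153}\right)^{2}} = \frac{1}{2 + 2 \left(- \frac{1862}{3153}\right)^{2}} = \frac{1}{2 + 2 \cdot \frac{3467044}{9941409}} = \frac{1}{2 + \frac{6934088}{9941409}} = \frac{1}{\frac{26816906}{9941409}} = \frac{9941409}{26816906} \approx 0.37071$)
$M{\left(-516 \right)} + Q = -705 + \frac{9941409}{26816906} = - \frac{18895977321}{26816906}$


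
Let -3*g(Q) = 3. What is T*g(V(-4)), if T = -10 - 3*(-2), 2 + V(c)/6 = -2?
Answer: 4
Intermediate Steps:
V(c) = -24 (V(c) = -12 + 6*(-2) = -12 - 12 = -24)
g(Q) = -1 (g(Q) = -⅓*3 = -1)
T = -4 (T = -10 + 6 = -4)
T*g(V(-4)) = -4*(-1) = 4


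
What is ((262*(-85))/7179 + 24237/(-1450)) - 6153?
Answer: -64256250073/10409550 ≈ -6172.8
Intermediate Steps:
((262*(-85))/7179 + 24237/(-1450)) - 6153 = (-22270*1/7179 + 24237*(-1/1450)) - 6153 = (-22270/7179 - 24237/1450) - 6153 = -206288923/10409550 - 6153 = -64256250073/10409550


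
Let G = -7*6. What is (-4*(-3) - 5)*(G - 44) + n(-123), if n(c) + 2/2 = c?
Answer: -726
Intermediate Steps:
G = -42
n(c) = -1 + c
(-4*(-3) - 5)*(G - 44) + n(-123) = (-4*(-3) - 5)*(-42 - 44) + (-1 - 123) = (12 - 5)*(-86) - 124 = 7*(-86) - 124 = -602 - 124 = -726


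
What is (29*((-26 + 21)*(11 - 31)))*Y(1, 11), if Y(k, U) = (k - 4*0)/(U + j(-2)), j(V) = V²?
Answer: 580/3 ≈ 193.33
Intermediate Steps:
Y(k, U) = k/(4 + U) (Y(k, U) = (k - 4*0)/(U + (-2)²) = (k + 0)/(U + 4) = k/(4 + U))
(29*((-26 + 21)*(11 - 31)))*Y(1, 11) = (29*((-26 + 21)*(11 - 31)))*(1/(4 + 11)) = (29*(-5*(-20)))*(1/15) = (29*100)*(1*(1/15)) = 2900*(1/15) = 580/3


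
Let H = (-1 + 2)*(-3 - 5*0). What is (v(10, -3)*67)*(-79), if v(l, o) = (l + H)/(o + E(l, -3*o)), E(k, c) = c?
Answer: -37051/6 ≈ -6175.2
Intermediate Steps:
H = -3 (H = 1*(-3 + 0) = 1*(-3) = -3)
v(l, o) = -(-3 + l)/(2*o) (v(l, o) = (l - 3)/(o - 3*o) = (-3 + l)/((-2*o)) = (-3 + l)*(-1/(2*o)) = -(-3 + l)/(2*o))
(v(10, -3)*67)*(-79) = (((1/2)*(3 - 1*10)/(-3))*67)*(-79) = (((1/2)*(-1/3)*(3 - 10))*67)*(-79) = (((1/2)*(-1/3)*(-7))*67)*(-79) = ((7/6)*67)*(-79) = (469/6)*(-79) = -37051/6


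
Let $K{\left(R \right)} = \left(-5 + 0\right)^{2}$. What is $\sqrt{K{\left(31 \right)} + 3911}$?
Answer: $4 \sqrt{246} \approx 62.738$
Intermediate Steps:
$K{\left(R \right)} = 25$ ($K{\left(R \right)} = \left(-5\right)^{2} = 25$)
$\sqrt{K{\left(31 \right)} + 3911} = \sqrt{25 + 3911} = \sqrt{3936} = 4 \sqrt{246}$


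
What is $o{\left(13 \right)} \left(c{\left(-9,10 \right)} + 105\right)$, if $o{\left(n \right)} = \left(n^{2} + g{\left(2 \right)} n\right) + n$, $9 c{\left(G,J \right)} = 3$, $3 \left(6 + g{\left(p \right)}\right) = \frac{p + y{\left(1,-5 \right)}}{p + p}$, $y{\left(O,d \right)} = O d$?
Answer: $\frac{31837}{3} \approx 10612.0$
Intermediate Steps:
$g{\left(p \right)} = -6 + \frac{-5 + p}{6 p}$ ($g{\left(p \right)} = -6 + \frac{\left(p + 1 \left(-5\right)\right) \frac{1}{p + p}}{3} = -6 + \frac{\left(p - 5\right) \frac{1}{2 p}}{3} = -6 + \frac{\left(-5 + p\right) \frac{1}{2 p}}{3} = -6 + \frac{\frac{1}{2} \frac{1}{p} \left(-5 + p\right)}{3} = -6 + \frac{-5 + p}{6 p}$)
$c{\left(G,J \right)} = \frac{1}{3}$ ($c{\left(G,J \right)} = \frac{1}{9} \cdot 3 = \frac{1}{3}$)
$o{\left(n \right)} = n^{2} - \frac{21 n}{4}$ ($o{\left(n \right)} = \left(n^{2} + \frac{5 \left(-1 - 14\right)}{6 \cdot 2} n\right) + n = \left(n^{2} + \frac{5}{6} \cdot \frac{1}{2} \left(-1 - 14\right) n\right) + n = \left(n^{2} + \frac{5}{6} \cdot \frac{1}{2} \left(-15\right) n\right) + n = \left(n^{2} - \frac{25 n}{4}\right) + n = n^{2} - \frac{21 n}{4}$)
$o{\left(13 \right)} \left(c{\left(-9,10 \right)} + 105\right) = \frac{1}{4} \cdot 13 \left(-21 + 4 \cdot 13\right) \left(\frac{1}{3} + 105\right) = \frac{1}{4} \cdot 13 \left(-21 + 52\right) \frac{316}{3} = \frac{1}{4} \cdot 13 \cdot 31 \cdot \frac{316}{3} = \frac{403}{4} \cdot \frac{316}{3} = \frac{31837}{3}$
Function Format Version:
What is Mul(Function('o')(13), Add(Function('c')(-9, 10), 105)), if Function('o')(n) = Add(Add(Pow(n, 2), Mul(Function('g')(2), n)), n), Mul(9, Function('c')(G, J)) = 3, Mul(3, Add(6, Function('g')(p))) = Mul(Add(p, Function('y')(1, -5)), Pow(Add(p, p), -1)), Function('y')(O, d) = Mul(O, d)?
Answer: Rational(31837, 3) ≈ 10612.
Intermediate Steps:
Function('g')(p) = Add(-6, Mul(Rational(1, 6), Pow(p, -1), Add(-5, p))) (Function('g')(p) = Add(-6, Mul(Rational(1, 3), Mul(Add(p, Mul(1, -5)), Pow(Add(p, p), -1)))) = Add(-6, Mul(Rational(1, 3), Mul(Add(p, -5), Pow(Mul(2, p), -1)))) = Add(-6, Mul(Rational(1, 3), Mul(Add(-5, p), Mul(Rational(1, 2), Pow(p, -1))))) = Add(-6, Mul(Rational(1, 3), Mul(Rational(1, 2), Pow(p, -1), Add(-5, p)))) = Add(-6, Mul(Rational(1, 6), Pow(p, -1), Add(-5, p))))
Function('c')(G, J) = Rational(1, 3) (Function('c')(G, J) = Mul(Rational(1, 9), 3) = Rational(1, 3))
Function('o')(n) = Add(Pow(n, 2), Mul(Rational(-21, 4), n)) (Function('o')(n) = Add(Add(Pow(n, 2), Mul(Mul(Rational(5, 6), Pow(2, -1), Add(-1, Mul(-7, 2))), n)), n) = Add(Add(Pow(n, 2), Mul(Mul(Rational(5, 6), Rational(1, 2), Add(-1, -14)), n)), n) = Add(Add(Pow(n, 2), Mul(Mul(Rational(5, 6), Rational(1, 2), -15), n)), n) = Add(Add(Pow(n, 2), Mul(Rational(-25, 4), n)), n) = Add(Pow(n, 2), Mul(Rational(-21, 4), n)))
Mul(Function('o')(13), Add(Function('c')(-9, 10), 105)) = Mul(Mul(Rational(1, 4), 13, Add(-21, Mul(4, 13))), Add(Rational(1, 3), 105)) = Mul(Mul(Rational(1, 4), 13, Add(-21, 52)), Rational(316, 3)) = Mul(Mul(Rational(1, 4), 13, 31), Rational(316, 3)) = Mul(Rational(403, 4), Rational(316, 3)) = Rational(31837, 3)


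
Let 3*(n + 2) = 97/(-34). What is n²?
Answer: 90601/10404 ≈ 8.7083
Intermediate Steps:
n = -301/102 (n = -2 + (97/(-34))/3 = -2 + (97*(-1/34))/3 = -2 + (⅓)*(-97/34) = -2 - 97/102 = -301/102 ≈ -2.9510)
n² = (-301/102)² = 90601/10404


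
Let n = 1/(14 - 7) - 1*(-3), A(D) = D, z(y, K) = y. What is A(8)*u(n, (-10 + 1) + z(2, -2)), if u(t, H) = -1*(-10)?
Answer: 80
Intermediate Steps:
n = 22/7 (n = 1/7 + 3 = ⅐ + 3 = 22/7 ≈ 3.1429)
u(t, H) = 10
A(8)*u(n, (-10 + 1) + z(2, -2)) = 8*10 = 80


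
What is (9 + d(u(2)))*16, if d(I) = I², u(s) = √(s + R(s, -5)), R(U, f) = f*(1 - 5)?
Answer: 496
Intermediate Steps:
R(U, f) = -4*f (R(U, f) = f*(-4) = -4*f)
u(s) = √(20 + s) (u(s) = √(s - 4*(-5)) = √(s + 20) = √(20 + s))
(9 + d(u(2)))*16 = (9 + (√(20 + 2))²)*16 = (9 + (√22)²)*16 = (9 + 22)*16 = 31*16 = 496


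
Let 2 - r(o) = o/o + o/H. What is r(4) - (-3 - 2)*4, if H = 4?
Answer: 20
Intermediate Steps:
r(o) = 1 - o/4 (r(o) = 2 - (o/o + o/4) = 2 - (1 + o*(¼)) = 2 - (1 + o/4) = 2 + (-1 - o/4) = 1 - o/4)
r(4) - (-3 - 2)*4 = (1 - ¼*4) - (-3 - 2)*4 = (1 - 1) - (-5)*4 = 0 - 1*(-20) = 0 + 20 = 20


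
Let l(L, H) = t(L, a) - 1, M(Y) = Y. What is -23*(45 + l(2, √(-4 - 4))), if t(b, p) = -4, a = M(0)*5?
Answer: -920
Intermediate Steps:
a = 0 (a = 0*5 = 0)
l(L, H) = -5 (l(L, H) = -4 - 1 = -5)
-23*(45 + l(2, √(-4 - 4))) = -23*(45 - 5) = -23*40 = -920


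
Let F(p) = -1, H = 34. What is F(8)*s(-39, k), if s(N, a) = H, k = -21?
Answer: -34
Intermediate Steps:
s(N, a) = 34
F(8)*s(-39, k) = -1*34 = -34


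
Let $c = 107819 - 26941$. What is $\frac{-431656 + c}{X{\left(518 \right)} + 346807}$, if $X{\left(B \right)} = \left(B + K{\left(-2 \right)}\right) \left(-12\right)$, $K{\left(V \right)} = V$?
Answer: $- \frac{350778}{340615} \approx -1.0298$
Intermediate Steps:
$c = 80878$ ($c = 107819 - 26941 = 80878$)
$X{\left(B \right)} = 24 - 12 B$ ($X{\left(B \right)} = \left(B - 2\right) \left(-12\right) = \left(-2 + B\right) \left(-12\right) = 24 - 12 B$)
$\frac{-431656 + c}{X{\left(518 \right)} + 346807} = \frac{-431656 + 80878}{\left(24 - 6216\right) + 346807} = - \frac{350778}{\left(24 - 6216\right) + 346807} = - \frac{350778}{-6192 + 346807} = - \frac{350778}{340615}$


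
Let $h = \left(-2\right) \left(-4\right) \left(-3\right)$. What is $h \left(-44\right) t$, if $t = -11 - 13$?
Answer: $-25344$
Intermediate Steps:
$h = -24$ ($h = 8 \left(-3\right) = -24$)
$t = -24$ ($t = -11 - 13 = -24$)
$h \left(-44\right) t = \left(-24\right) \left(-44\right) \left(-24\right) = 1056 \left(-24\right) = -25344$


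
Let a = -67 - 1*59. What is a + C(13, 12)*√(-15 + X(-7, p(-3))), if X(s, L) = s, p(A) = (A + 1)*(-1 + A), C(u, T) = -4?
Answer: -126 - 4*I*√22 ≈ -126.0 - 18.762*I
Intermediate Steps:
p(A) = (1 + A)*(-1 + A)
a = -126 (a = -67 - 59 = -126)
a + C(13, 12)*√(-15 + X(-7, p(-3))) = -126 - 4*√(-15 - 7) = -126 - 4*I*√22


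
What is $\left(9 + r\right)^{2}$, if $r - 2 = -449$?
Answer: $191844$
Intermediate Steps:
$r = -447$ ($r = 2 - 449 = -447$)
$\left(9 + r\right)^{2} = \left(9 - 447\right)^{2} = \left(-438\right)^{2} = 191844$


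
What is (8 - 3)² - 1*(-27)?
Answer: 52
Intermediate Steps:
(8 - 3)² - 1*(-27) = 5² + 27 = 25 + 27 = 52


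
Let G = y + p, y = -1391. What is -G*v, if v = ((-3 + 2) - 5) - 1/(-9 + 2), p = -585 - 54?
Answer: -11890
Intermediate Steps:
p = -639
v = -41/7 (v = (-1 - 5) - 1/(-7) = -6 - 1*(-1/7) = -6 + 1/7 = -41/7 ≈ -5.8571)
G = -2030 (G = -1391 - 639 = -2030)
-G*v = -(-2030)*(-41)/7 = -1*11890 = -11890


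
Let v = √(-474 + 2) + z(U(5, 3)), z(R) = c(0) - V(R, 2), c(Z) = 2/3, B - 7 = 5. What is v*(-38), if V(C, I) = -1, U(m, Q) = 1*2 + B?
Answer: -190/3 - 76*I*√118 ≈ -63.333 - 825.57*I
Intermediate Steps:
B = 12 (B = 7 + 5 = 12)
c(Z) = ⅔ (c(Z) = 2*(⅓) = ⅔)
U(m, Q) = 14 (U(m, Q) = 1*2 + 12 = 2 + 12 = 14)
z(R) = 5/3 (z(R) = ⅔ - 1*(-1) = ⅔ + 1 = 5/3)
v = 5/3 + 2*I*√118 (v = √(-474 + 2) + 5/3 = √(-472) + 5/3 = 2*I*√118 + 5/3 = 5/3 + 2*I*√118 ≈ 1.6667 + 21.726*I)
v*(-38) = (5/3 + 2*I*√118)*(-38) = -190/3 - 76*I*√118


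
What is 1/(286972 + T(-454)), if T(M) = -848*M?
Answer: 1/671964 ≈ 1.4882e-6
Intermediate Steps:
1/(286972 + T(-454)) = 1/(286972 - 848*(-454)) = 1/(286972 + 384992) = 1/671964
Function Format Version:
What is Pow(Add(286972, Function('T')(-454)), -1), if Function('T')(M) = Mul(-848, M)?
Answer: Rational(1, 671964) ≈ 1.4882e-6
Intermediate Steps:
Pow(Add(286972, Function('T')(-454)), -1) = Pow(Add(286972, Mul(-848, -454)), -1) = Pow(Add(286972, 384992), -1) = Pow(671964, -1) = Rational(1, 671964)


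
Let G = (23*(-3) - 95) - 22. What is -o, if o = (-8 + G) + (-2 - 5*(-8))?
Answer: 156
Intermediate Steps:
G = -186 (G = (-69 - 95) - 22 = -164 - 22 = -186)
o = -156 (o = (-8 - 186) + (-2 - 5*(-8)) = -194 + (-2 + 40) = -194 + 38 = -156)
-o = -1*(-156) = 156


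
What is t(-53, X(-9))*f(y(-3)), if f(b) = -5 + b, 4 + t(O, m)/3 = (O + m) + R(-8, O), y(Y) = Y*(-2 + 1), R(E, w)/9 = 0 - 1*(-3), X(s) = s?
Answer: 234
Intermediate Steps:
R(E, w) = 27 (R(E, w) = 9*(0 - 1*(-3)) = 9*(0 + 3) = 9*3 = 27)
y(Y) = -Y (y(Y) = Y*(-1) = -Y)
t(O, m) = 69 + 3*O + 3*m (t(O, m) = -12 + 3*((O + m) + 27) = -12 + 3*(27 + O + m) = -12 + (81 + 3*O + 3*m) = 69 + 3*O + 3*m)
t(-53, X(-9))*f(y(-3)) = (69 + 3*(-53) + 3*(-9))*(-5 - 1*(-3)) = (69 - 159 - 27)*(-5 + 3) = -117*(-2) = 234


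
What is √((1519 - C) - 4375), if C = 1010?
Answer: I*√3866 ≈ 62.177*I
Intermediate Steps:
√((1519 - C) - 4375) = √((1519 - 1*1010) - 4375) = √((1519 - 1010) - 4375) = √(509 - 4375) = √(-3866) = I*√3866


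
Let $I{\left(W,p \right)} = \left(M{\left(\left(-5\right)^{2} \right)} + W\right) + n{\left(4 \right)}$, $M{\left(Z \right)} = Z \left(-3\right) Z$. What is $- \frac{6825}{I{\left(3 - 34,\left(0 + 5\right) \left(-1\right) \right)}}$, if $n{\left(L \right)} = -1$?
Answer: $\frac{6825}{1907} \approx 3.5789$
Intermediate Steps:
$M{\left(Z \right)} = - 3 Z^{2}$ ($M{\left(Z \right)} = - 3 Z Z = - 3 Z^{2}$)
$I{\left(W,p \right)} = -1876 + W$ ($I{\left(W,p \right)} = \left(- 3 \left(\left(-5\right)^{2}\right)^{2} + W\right) - 1 = \left(- 3 \cdot 25^{2} + W\right) - 1 = \left(\left(-3\right) 625 + W\right) - 1 = \left(-1875 + W\right) - 1 = -1876 + W$)
$- \frac{6825}{I{\left(3 - 34,\left(0 + 5\right) \left(-1\right) \right)}} = - \frac{6825}{-1876 + \left(3 - 34\right)} = - \frac{6825}{-1876 - 31} = - \frac{6825}{-1907} = \left(-6825\right) \left(- \frac{1}{1907}\right) = \frac{6825}{1907}$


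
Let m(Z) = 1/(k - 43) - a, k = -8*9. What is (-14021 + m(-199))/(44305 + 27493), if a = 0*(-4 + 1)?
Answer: -806208/4128385 ≈ -0.19528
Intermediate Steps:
k = -72
a = 0 (a = 0*(-3) = 0)
m(Z) = -1/115 (m(Z) = 1/(-72 - 43) - 1*0 = 1/(-115) + 0 = -1/115 + 0 = -1/115)
(-14021 + m(-199))/(44305 + 27493) = (-14021 - 1/115)/(44305 + 27493) = -1612416/115/71798 = -1612416/115*1/71798 = -806208/4128385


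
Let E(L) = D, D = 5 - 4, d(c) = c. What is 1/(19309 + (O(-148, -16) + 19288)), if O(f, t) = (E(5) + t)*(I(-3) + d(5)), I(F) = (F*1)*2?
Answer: 1/38612 ≈ 2.5899e-5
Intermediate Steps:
I(F) = 2*F (I(F) = F*2 = 2*F)
D = 1
E(L) = 1
O(f, t) = -1 - t (O(f, t) = (1 + t)*(2*(-3) + 5) = (1 + t)*(-6 + 5) = (1 + t)*(-1) = -1 - t)
1/(19309 + (O(-148, -16) + 19288)) = 1/(19309 + ((-1 - 1*(-16)) + 19288)) = 1/(19309 + ((-1 + 16) + 19288)) = 1/(19309 + (15 + 19288)) = 1/(19309 + 19303) = 1/38612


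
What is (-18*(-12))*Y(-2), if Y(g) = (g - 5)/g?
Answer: 756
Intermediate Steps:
Y(g) = (-5 + g)/g
(-18*(-12))*Y(-2) = (-18*(-12))*((-5 - 2)/(-2)) = 216*(-½*(-7)) = 216*(7/2) = 756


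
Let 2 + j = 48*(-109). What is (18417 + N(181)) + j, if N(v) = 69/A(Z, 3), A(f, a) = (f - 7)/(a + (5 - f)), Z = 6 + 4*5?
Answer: 249235/19 ≈ 13118.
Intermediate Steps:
Z = 26 (Z = 6 + 20 = 26)
A(f, a) = (-7 + f)/(5 + a - f)
j = -5234 (j = -2 + 48*(-109) = -2 - 5232 = -5234)
N(v) = -1242/19 (N(v) = 69/(((-7 + 26)/(5 + 3 - 1*26))) = 69/((19/(5 + 3 - 26))) = 69/((19/(-18))) = 69/((-1/18*19)) = 69/(-19/18) = 69*(-18/19) = -1242/19)
(18417 + N(181)) + j = (18417 - 1242/19) - 5234 = 348681/19 - 5234 = 249235/19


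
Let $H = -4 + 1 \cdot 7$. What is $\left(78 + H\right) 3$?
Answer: $243$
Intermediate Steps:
$H = 3$ ($H = -4 + 7 = 3$)
$\left(78 + H\right) 3 = \left(78 + 3\right) 3 = 81 \cdot 3 = 243$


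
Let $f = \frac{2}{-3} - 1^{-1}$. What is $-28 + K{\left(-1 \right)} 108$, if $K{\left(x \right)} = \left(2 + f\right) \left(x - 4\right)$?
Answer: $-208$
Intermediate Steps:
$f = - \frac{5}{3}$ ($f = 2 \left(- \frac{1}{3}\right) - 1 = - \frac{2}{3} - 1 = - \frac{5}{3} \approx -1.6667$)
$K{\left(x \right)} = - \frac{4}{3} + \frac{x}{3}$ ($K{\left(x \right)} = \left(2 - \frac{5}{3}\right) \left(x - 4\right) = \frac{-4 + x}{3} = - \frac{4}{3} + \frac{x}{3}$)
$-28 + K{\left(-1 \right)} 108 = -28 + \left(- \frac{4}{3} + \frac{1}{3} \left(-1\right)\right) 108 = -28 + \left(- \frac{4}{3} - \frac{1}{3}\right) 108 = -28 - 180 = -208$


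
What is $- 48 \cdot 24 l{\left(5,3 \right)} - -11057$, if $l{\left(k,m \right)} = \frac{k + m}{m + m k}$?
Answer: $10545$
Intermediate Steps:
$l{\left(k,m \right)} = \frac{k + m}{m + k m}$
$- 48 \cdot 24 l{\left(5,3 \right)} - -11057 = - 48 \cdot 24 \frac{5 + 3}{3 \left(1 + 5\right)} - -11057 = - 48 \cdot 24 \cdot \frac{1}{3} \cdot \frac{1}{6} \cdot 8 + 11057 = - 48 \cdot 24 \cdot \frac{4}{9} + 11057 = \left(-48\right) \frac{32}{3} + 11057 = -512 + 11057 = 10545$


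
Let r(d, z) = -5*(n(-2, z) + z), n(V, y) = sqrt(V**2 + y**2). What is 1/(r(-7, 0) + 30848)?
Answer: 1/30838 ≈ 3.2428e-5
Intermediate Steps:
r(d, z) = -5*z - 5*sqrt(4 + z**2) (r(d, z) = -5*(sqrt((-2)**2 + z**2) + z) = -5*(sqrt(4 + z**2) + z) = -5*(z + sqrt(4 + z**2)) = -5*z - 5*sqrt(4 + z**2))
1/(r(-7, 0) + 30848) = 1/((-5*0 - 5*sqrt(4 + 0**2)) + 30848) = 1/((0 - 5*sqrt(4 + 0)) + 30848) = 1/((0 - 5*sqrt(4)) + 30848) = 1/((0 - 5*2) + 30848) = 1/((0 - 10) + 30848) = 1/(-10 + 30848) = 1/30838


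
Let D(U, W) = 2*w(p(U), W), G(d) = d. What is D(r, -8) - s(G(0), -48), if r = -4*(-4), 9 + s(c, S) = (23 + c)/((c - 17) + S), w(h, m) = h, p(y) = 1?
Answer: 738/65 ≈ 11.354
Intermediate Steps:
s(c, S) = -9 + (23 + c)/(-17 + S + c) (s(c, S) = -9 + (23 + c)/((c - 17) + S) = -9 + (23 + c)/((-17 + c) + S) = -9 + (23 + c)/(-17 + S + c))
r = 16
D(U, W) = 2 (D(U, W) = 2*1 = 2)
D(r, -8) - s(G(0), -48) = 2 - (176 - 9*(-48) - 8*0)/(-17 - 48 + 0) = 2 - (176 + 432 + 0)/(-65) = 2 - (-1)*608/65 = 2 - 1*(-608/65) = 2 + 608/65 = 738/65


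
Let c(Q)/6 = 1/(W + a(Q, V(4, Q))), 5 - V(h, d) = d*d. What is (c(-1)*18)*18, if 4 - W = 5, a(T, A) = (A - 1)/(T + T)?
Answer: -3888/5 ≈ -777.60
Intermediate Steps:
V(h, d) = 5 - d² (V(h, d) = 5 - d*d = 5 - d²)
a(T, A) = (-1 + A)/(2*T) (a(T, A) = (-1 + A)/((2*T)) = (-1 + A)*(1/(2*T)) = (-1 + A)/(2*T))
W = -1 (W = 4 - 1*5 = 4 - 5 = -1)
c(Q) = 6/(-1 + (4 - Q²)/(2*Q)) (c(Q) = 6/(-1 + (-1 + (5 - Q²))/(2*Q)) = 6/(-1 + (4 - Q²)/(2*Q)))
(c(-1)*18)*18 = (-12*(-1)/(-4 + (-1)² + 2*(-1))*18)*18 = (-12*(-1)/(-4 + 1 - 2)*18)*18 = (-12*(-1)/(-5)*18)*18 = (-12*(-1)*(-⅕)*18)*18 = -12/5*18*18 = -216/5*18 = -3888/5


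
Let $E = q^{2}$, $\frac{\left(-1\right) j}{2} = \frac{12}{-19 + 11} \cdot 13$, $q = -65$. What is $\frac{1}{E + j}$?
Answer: $\frac{1}{4264} \approx 0.00023452$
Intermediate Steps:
$j = 39$ ($j = - 2 \frac{12}{-19 + 11} \cdot 13 = - 2 \frac{12}{-8} \cdot 13 = - 2 \cdot 12 \left(- \frac{1}{8}\right) 13 = - 2 \left(\left(- \frac{3}{2}\right) 13\right) = \left(-2\right) \left(- \frac{39}{2}\right) = 39$)
$E = 4225$ ($E = \left(-65\right)^{2} = 4225$)
$\frac{1}{E + j} = \frac{1}{4225 + 39} = \frac{1}{4264}$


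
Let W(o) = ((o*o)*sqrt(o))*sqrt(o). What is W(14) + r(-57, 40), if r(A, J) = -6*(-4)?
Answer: 2768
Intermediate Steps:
r(A, J) = 24
W(o) = o**3 (W(o) = (o**2*sqrt(o))*sqrt(o) = o**(5/2)*sqrt(o) = o**3)
W(14) + r(-57, 40) = 14**3 + 24 = 2744 + 24 = 2768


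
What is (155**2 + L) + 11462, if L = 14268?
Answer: 49755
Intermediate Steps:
(155**2 + L) + 11462 = (155**2 + 14268) + 11462 = (24025 + 14268) + 11462 = 38293 + 11462 = 49755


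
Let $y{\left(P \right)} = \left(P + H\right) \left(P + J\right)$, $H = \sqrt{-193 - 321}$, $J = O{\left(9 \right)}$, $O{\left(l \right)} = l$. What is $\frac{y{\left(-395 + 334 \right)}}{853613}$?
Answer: $\frac{3172}{853613} - \frac{52 i \sqrt{514}}{853613} \approx 0.003716 - 0.0013811 i$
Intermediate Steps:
$J = 9$
$H = i \sqrt{514}$ ($H = \sqrt{-514} = i \sqrt{514} \approx 22.672 i$)
$y{\left(P \right)} = \left(9 + P\right) \left(P + i \sqrt{514}\right)$ ($y{\left(P \right)} = \left(P + i \sqrt{514}\right) \left(P + 9\right) = \left(P + i \sqrt{514}\right) \left(9 + P\right) = \left(9 + P\right) \left(P + i \sqrt{514}\right)$)
$\frac{y{\left(-395 + 334 \right)}}{853613} = \frac{\left(-395 + 334\right)^{2} + 9 \left(-395 + 334\right) + 9 i \sqrt{514} + i \left(-395 + 334\right) \sqrt{514}}{853613} = \left(\left(-61\right)^{2} + 9 \left(-61\right) + 9 i \sqrt{514} + i \left(-61\right) \sqrt{514}\right) \frac{1}{853613} = \left(3721 - 549 + 9 i \sqrt{514} - 61 i \sqrt{514}\right) \frac{1}{853613} = \left(3172 - 52 i \sqrt{514}\right) \frac{1}{853613} = \frac{3172}{853613} - \frac{52 i \sqrt{514}}{853613}$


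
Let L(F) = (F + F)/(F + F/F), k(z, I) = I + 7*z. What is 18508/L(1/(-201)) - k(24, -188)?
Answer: -1850780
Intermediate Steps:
L(F) = 2*F/(1 + F) (L(F) = (2*F)/(F + 1) = (2*F)/(1 + F) = 2*F/(1 + F))
18508/L(1/(-201)) - k(24, -188) = 18508/((2/(-201*(1 + 1/(-201))))) - (-188 + 7*24) = 18508/((2*(-1/201)/(1 - 1/201))) - (-188 + 168) = 18508/((2*(-1/201)/(200/201))) - 1*(-20) = 18508/((2*(-1/201)*(201/200))) + 20 = 18508/(-1/100) + 20 = 18508*(-100) + 20 = -1850800 + 20 = -1850780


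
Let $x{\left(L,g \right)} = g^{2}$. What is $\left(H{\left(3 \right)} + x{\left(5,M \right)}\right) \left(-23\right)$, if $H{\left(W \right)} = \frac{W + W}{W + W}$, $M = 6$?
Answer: $-851$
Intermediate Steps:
$H{\left(W \right)} = 1$ ($H{\left(W \right)} = \frac{2 W}{2 W} = 2 W \frac{1}{2 W} = 1$)
$\left(H{\left(3 \right)} + x{\left(5,M \right)}\right) \left(-23\right) = \left(1 + 6^{2}\right) \left(-23\right) = \left(1 + 36\right) \left(-23\right) = 37 \left(-23\right) = -851$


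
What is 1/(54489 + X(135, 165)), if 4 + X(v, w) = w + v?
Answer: 1/54785 ≈ 1.8253e-5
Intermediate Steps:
X(v, w) = -4 + v + w (X(v, w) = -4 + (w + v) = -4 + (v + w) = -4 + v + w)
1/(54489 + X(135, 165)) = 1/(54489 + (-4 + 135 + 165)) = 1/(54489 + 296) = 1/54785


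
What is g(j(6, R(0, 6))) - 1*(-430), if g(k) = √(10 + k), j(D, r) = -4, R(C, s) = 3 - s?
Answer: 430 + √6 ≈ 432.45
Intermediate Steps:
g(j(6, R(0, 6))) - 1*(-430) = √(10 - 4) - 1*(-430) = √6 + 430 = 430 + √6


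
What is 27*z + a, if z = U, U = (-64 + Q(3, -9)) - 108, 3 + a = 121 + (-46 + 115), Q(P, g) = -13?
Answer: -4808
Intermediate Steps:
a = 187 (a = -3 + (121 + (-46 + 115)) = -3 + (121 + 69) = -3 + 190 = 187)
U = -185 (U = (-64 - 13) - 108 = -77 - 108 = -185)
z = -185
27*z + a = 27*(-185) + 187 = -4995 + 187 = -4808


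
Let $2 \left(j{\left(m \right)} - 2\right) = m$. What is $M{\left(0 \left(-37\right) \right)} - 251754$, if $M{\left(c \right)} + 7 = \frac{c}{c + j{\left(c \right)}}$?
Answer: $-251761$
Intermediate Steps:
$j{\left(m \right)} = 2 + \frac{m}{2}$
$M{\left(c \right)} = -7 + \frac{c}{2 + \frac{3 c}{2}}$ ($M{\left(c \right)} = -7 + \frac{c}{c + \left(2 + \frac{c}{2}\right)} = -7 + \frac{c}{2 + \frac{3 c}{2}}$)
$M{\left(0 \left(-37\right) \right)} - 251754 = \frac{-28 - 19 \cdot 0 \left(-37\right)}{4 + 3 \cdot 0 \left(-37\right)} - 251754 = \frac{-28 - 0}{4 + 3 \cdot 0} - 251754 = \frac{-28 + 0}{4 + 0} - 251754 = \frac{1}{4} \left(-28\right) - 251754 = -7 - 251754 = -251761$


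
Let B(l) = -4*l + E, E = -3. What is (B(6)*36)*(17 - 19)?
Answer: 1944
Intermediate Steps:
B(l) = -3 - 4*l (B(l) = -4*l - 3 = -3 - 4*l)
(B(6)*36)*(17 - 19) = ((-3 - 4*6)*36)*(17 - 19) = ((-3 - 24)*36)*(-2) = -27*36*(-2) = -972*(-2) = 1944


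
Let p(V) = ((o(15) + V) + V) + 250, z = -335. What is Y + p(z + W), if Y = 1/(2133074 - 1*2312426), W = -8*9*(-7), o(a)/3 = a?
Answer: 113529815/179352 ≈ 633.00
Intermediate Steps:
o(a) = 3*a
W = 504 (W = -72*(-7) = 504)
Y = -1/179352 (Y = 1/(2133074 - 2312426) = 1/(-179352) = -1/179352 ≈ -5.5756e-6)
p(V) = 295 + 2*V (p(V) = ((3*15 + V) + V) + 250 = ((45 + V) + V) + 250 = (45 + 2*V) + 250 = 295 + 2*V)
Y + p(z + W) = -1/179352 + (295 + 2*(-335 + 504)) = -1/179352 + (295 + 2*169) = -1/179352 + (295 + 338) = -1/179352 + 633 = 113529815/179352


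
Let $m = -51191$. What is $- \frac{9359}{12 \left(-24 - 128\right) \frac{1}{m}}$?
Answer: $- \frac{479096569}{1824} \approx -2.6266 \cdot 10^{5}$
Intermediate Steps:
$- \frac{9359}{12 \left(-24 - 128\right) \frac{1}{m}} = - \frac{9359}{12 \left(-24 - 128\right) \frac{1}{-51191}} = - \frac{9359}{12 \left(-152\right) \left(- \frac{1}{51191}\right)} = - \frac{9359}{\left(-1824\right) \left(- \frac{1}{51191}\right)} = - \frac{9359}{\frac{1824}{51191}} = \left(-9359\right) \frac{51191}{1824} = - \frac{479096569}{1824}$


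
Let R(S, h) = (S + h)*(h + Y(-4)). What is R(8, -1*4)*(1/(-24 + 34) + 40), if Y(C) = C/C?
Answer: -2406/5 ≈ -481.20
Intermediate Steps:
Y(C) = 1
R(S, h) = (1 + h)*(S + h) (R(S, h) = (S + h)*(h + 1) = (S + h)*(1 + h) = (1 + h)*(S + h))
R(8, -1*4)*(1/(-24 + 34) + 40) = (8 - 1*4 + (-1*4)² + 8*(-1*4))*(1/(-24 + 34) + 40) = (8 - 4 + (-4)² + 8*(-4))*(1/10 + 40) = (8 - 4 + 16 - 32)*(⅒ + 40) = -12*401/10 = -2406/5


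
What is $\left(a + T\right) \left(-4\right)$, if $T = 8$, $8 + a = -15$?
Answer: $60$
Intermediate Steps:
$a = -23$ ($a = -8 - 15 = -23$)
$\left(a + T\right) \left(-4\right) = \left(-23 + 8\right) \left(-4\right) = \left(-15\right) \left(-4\right) = 60$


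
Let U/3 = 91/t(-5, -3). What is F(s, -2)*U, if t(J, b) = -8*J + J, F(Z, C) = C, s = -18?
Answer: -78/5 ≈ -15.600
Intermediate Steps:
t(J, b) = -7*J
U = 39/5 (U = 3*(91/((-7*(-5)))) = 3*(91/35) = 3*(91*(1/35)) = 3*(13/5) = 39/5 ≈ 7.8000)
F(s, -2)*U = -2*39/5 = -78/5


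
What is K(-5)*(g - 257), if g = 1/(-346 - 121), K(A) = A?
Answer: 600100/467 ≈ 1285.0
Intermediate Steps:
g = -1/467 (g = 1/(-467) = -1/467 ≈ -0.0021413)
K(-5)*(g - 257) = -5*(-1/467 - 257) = -5*(-120020/467) = 600100/467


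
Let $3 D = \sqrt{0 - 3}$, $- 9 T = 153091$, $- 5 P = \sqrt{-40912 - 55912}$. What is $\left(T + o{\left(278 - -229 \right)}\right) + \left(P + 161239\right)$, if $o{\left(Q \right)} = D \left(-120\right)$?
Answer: $\frac{1298060}{9} - 40 i \sqrt{3} - \frac{14 i \sqrt{494}}{5} \approx 1.4423 \cdot 10^{5} - 131.52 i$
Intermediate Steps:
$P = - \frac{14 i \sqrt{494}}{5}$ ($P = - \frac{\sqrt{-40912 - 55912}}{5} = - \frac{\sqrt{-96824}}{5} = - \frac{14 i \sqrt{494}}{5} \approx - 62.233 i$)
$T = - \frac{153091}{9}$ ($T = \left(- \frac{1}{9}\right) 153091 = - \frac{153091}{9} \approx -17010.0$)
$D = \frac{i \sqrt{3}}{3}$ ($D = \frac{\sqrt{0 - 3}}{3} = \frac{\sqrt{-3}}{3} = \frac{i \sqrt{3}}{3} \approx 0.57735 i$)
$o{\left(Q \right)} = - 40 i \sqrt{3}$ ($o{\left(Q \right)} = \frac{i \sqrt{3}}{3} \left(-120\right) = - 40 i \sqrt{3}$)
$\left(T + o{\left(278 - -229 \right)}\right) + \left(P + 161239\right) = \left(- \frac{153091}{9} - 40 i \sqrt{3}\right) + \left(- \frac{14 i \sqrt{494}}{5} + 161239\right) = \left(- \frac{153091}{9} - 40 i \sqrt{3}\right) + \left(161239 - \frac{14 i \sqrt{494}}{5}\right) = \frac{1298060}{9} - 40 i \sqrt{3} - \frac{14 i \sqrt{494}}{5}$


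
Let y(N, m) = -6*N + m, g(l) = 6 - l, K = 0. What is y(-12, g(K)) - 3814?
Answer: -3736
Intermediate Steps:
y(N, m) = m - 6*N
y(-12, g(K)) - 3814 = ((6 - 1*0) - 6*(-12)) - 3814 = ((6 + 0) + 72) - 3814 = (6 + 72) - 3814 = 78 - 3814 = -3736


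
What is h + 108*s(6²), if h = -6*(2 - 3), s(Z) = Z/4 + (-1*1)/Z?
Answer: 975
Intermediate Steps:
s(Z) = -1/Z + Z/4 (s(Z) = Z*(¼) - 1/Z = Z/4 - 1/Z = -1/Z + Z/4)
h = 6 (h = -6*(-1) = 6)
h + 108*s(6²) = 6 + 108*(-1/(6²) + (¼)*6²) = 6 + 108*(-1/36 + (¼)*36) = 6 + 108*(-1*1/36 + 9) = 6 + 108*(-1/36 + 9) = 6 + 108*(323/36) = 6 + 969 = 975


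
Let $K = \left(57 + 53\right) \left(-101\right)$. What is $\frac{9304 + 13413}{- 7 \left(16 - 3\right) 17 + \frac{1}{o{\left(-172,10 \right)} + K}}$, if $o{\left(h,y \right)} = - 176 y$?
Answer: $- \frac{292367790}{19909891} \approx -14.685$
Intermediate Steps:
$K = -11110$ ($K = 110 \left(-101\right) = -11110$)
$\frac{9304 + 13413}{- 7 \left(16 - 3\right) 17 + \frac{1}{o{\left(-172,10 \right)} + K}} = \frac{9304 + 13413}{- 7 \left(16 - 3\right) 17 + \frac{1}{\left(-176\right) 10 - 11110}} = \frac{22717}{- 7 \left(16 - 3\right) 17 + \frac{1}{-1760 - 11110}} = \frac{22717}{\left(-7\right) 13 \cdot 17 + \frac{1}{-12870}} = \frac{22717}{\left(-91\right) 17 - \frac{1}{12870}} = \frac{22717}{-1547 - \frac{1}{12870}} = \frac{22717}{- \frac{19909891}{12870}} = 22717 \left(- \frac{12870}{19909891}\right) = - \frac{292367790}{19909891}$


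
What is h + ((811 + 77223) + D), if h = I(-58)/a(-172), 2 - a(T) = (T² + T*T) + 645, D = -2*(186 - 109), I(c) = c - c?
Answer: 77880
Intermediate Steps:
I(c) = 0
D = -154 (D = -2*77 = -154)
a(T) = -643 - 2*T² (a(T) = 2 - ((T² + T*T) + 645) = 2 - ((T² + T²) + 645) = 2 - (2*T² + 645) = 2 - (645 + 2*T²) = 2 + (-645 - 2*T²) = -643 - 2*T²)
h = 0 (h = 0/(-643 - 2*(-172)²) = 0/(-643 - 2*29584) = 0/(-643 - 59168) = 0/(-59811) = 0*(-1/59811) = 0)
h + ((811 + 77223) + D) = 0 + ((811 + 77223) - 154) = 0 + (78034 - 154) = 0 + 77880 = 77880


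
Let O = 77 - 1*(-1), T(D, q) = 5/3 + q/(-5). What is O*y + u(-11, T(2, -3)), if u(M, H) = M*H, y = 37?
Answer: 42916/15 ≈ 2861.1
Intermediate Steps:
T(D, q) = 5/3 - q/5 (T(D, q) = 5*(⅓) + q*(-⅕) = 5/3 - q/5)
O = 78 (O = 77 + 1 = 78)
u(M, H) = H*M
O*y + u(-11, T(2, -3)) = 78*37 + (5/3 - ⅕*(-3))*(-11) = 2886 + (5/3 + ⅗)*(-11) = 2886 + (34/15)*(-11) = 2886 - 374/15 = 42916/15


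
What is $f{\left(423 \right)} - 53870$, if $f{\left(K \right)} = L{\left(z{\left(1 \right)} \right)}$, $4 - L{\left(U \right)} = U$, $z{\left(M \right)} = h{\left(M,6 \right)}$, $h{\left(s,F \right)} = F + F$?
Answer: $-53878$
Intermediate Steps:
$h{\left(s,F \right)} = 2 F$
$z{\left(M \right)} = 12$ ($z{\left(M \right)} = 2 \cdot 6 = 12$)
$L{\left(U \right)} = 4 - U$
$f{\left(K \right)} = -8$ ($f{\left(K \right)} = 4 - 12 = -8$)
$f{\left(423 \right)} - 53870 = -8 - 53870 = -53878$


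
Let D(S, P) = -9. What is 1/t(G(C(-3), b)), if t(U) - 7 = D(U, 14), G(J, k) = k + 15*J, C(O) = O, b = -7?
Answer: -½ ≈ -0.50000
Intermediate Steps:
t(U) = -2 (t(U) = 7 - 9 = -2)
1/t(G(C(-3), b)) = 1/(-2) = -½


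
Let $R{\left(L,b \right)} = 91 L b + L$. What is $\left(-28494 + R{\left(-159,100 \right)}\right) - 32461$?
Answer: $-1508014$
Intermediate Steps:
$R{\left(L,b \right)} = L + 91 L b$ ($R{\left(L,b \right)} = 91 L b + L = L + 91 L b$)
$\left(-28494 + R{\left(-159,100 \right)}\right) - 32461 = \left(-28494 - 159 \left(1 + 91 \cdot 100\right)\right) - 32461 = \left(-28494 - 159 \left(1 + 9100\right)\right) - 32461 = \left(-28494 - 1447059\right) - 32461 = -1475553 - 32461 = -1508014$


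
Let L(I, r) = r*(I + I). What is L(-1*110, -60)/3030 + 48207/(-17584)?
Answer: 2868053/1775984 ≈ 1.6149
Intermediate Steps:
L(I, r) = 2*I*r (L(I, r) = r*(2*I) = 2*I*r)
L(-1*110, -60)/3030 + 48207/(-17584) = (2*(-1*110)*(-60))/3030 + 48207/(-17584) = (2*(-110)*(-60))*(1/3030) + 48207*(-1/17584) = 13200*(1/3030) - 48207/17584 = 440/101 - 48207/17584 = 2868053/1775984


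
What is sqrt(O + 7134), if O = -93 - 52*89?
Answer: sqrt(2413) ≈ 49.122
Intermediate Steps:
O = -4721 (O = -93 - 4628 = -4721)
sqrt(O + 7134) = sqrt(-4721 + 7134) = sqrt(2413)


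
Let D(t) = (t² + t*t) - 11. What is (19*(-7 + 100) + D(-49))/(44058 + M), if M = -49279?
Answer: -6558/5221 ≈ -1.2561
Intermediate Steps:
D(t) = -11 + 2*t² (D(t) = (t² + t²) - 11 = 2*t² - 11 = -11 + 2*t²)
(19*(-7 + 100) + D(-49))/(44058 + M) = (19*(-7 + 100) + (-11 + 2*(-49)²))/(44058 - 49279) = (19*93 + (-11 + 2*2401))/(-5221) = (1767 + (-11 + 4802))*(-1/5221) = (1767 + 4791)*(-1/5221) = 6558*(-1/5221) = -6558/5221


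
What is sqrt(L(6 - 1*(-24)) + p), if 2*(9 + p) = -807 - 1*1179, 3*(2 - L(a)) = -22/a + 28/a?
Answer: I*sqrt(225015)/15 ≈ 31.624*I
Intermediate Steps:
L(a) = 2 - 2/a (L(a) = 2 - (-22/a + 28/a)/3 = 2 - 2/a)
p = -1002 (p = -9 + (-807 - 1*1179)/2 = -9 + (-807 - 1179)/2 = -9 + (1/2)*(-1986) = -9 - 993 = -1002)
sqrt(L(6 - 1*(-24)) + p) = sqrt((2 - 2/(6 - 1*(-24))) - 1002) = sqrt((2 - 2/(6 + 24)) - 1002) = sqrt((2 - 2/30) - 1002) = sqrt((2 - 2*1/30) - 1002) = sqrt((2 - 1/15) - 1002) = sqrt(29/15 - 1002) = sqrt(-15001/15) = I*sqrt(225015)/15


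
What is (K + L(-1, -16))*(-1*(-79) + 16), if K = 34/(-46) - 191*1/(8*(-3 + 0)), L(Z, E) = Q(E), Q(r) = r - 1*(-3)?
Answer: -303145/552 ≈ -549.18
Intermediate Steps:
Q(r) = 3 + r (Q(r) = r + 3 = 3 + r)
L(Z, E) = 3 + E
K = 3985/552 (K = 34*(-1/46) - 191/((-3*8)) = -17/23 - 191/(-24) = -17/23 - 191*(-1/24) = -17/23 + 191/24 = 3985/552 ≈ 7.2192)
(K + L(-1, -16))*(-1*(-79) + 16) = (3985/552 + (3 - 16))*(-1*(-79) + 16) = (3985/552 - 13)*(79 + 16) = -3191/552*95 = -303145/552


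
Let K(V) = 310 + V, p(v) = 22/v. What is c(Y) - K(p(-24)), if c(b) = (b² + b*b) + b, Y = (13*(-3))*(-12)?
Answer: 5258483/12 ≈ 4.3821e+5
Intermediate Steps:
Y = 468 (Y = -39*(-12) = 468)
c(b) = b + 2*b² (c(b) = (b² + b²) + b = 2*b² + b = b + 2*b²)
c(Y) - K(p(-24)) = 468*(1 + 2*468) - (310 + 22/(-24)) = 468*(1 + 936) - (310 + 22*(-1/24)) = 468*937 - (310 - 11/12) = 438516 - 1*3709/12 = 438516 - 3709/12 = 5258483/12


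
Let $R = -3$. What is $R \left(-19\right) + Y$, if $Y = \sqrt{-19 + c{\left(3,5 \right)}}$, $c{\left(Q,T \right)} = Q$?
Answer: $57 + 4 i \approx 57.0 + 4.0 i$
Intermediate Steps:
$Y = 4 i$ ($Y = \sqrt{-19 + 3} = \sqrt{-16} = 4 i \approx 4.0 i$)
$R \left(-19\right) + Y = \left(-3\right) \left(-19\right) + 4 i = 57 + 4 i$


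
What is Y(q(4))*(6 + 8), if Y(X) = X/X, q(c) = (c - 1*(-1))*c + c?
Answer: 14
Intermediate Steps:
q(c) = c + c*(1 + c) (q(c) = (c + 1)*c + c = (1 + c)*c + c = c*(1 + c) + c = c + c*(1 + c))
Y(X) = 1
Y(q(4))*(6 + 8) = 1*(6 + 8) = 1*14 = 14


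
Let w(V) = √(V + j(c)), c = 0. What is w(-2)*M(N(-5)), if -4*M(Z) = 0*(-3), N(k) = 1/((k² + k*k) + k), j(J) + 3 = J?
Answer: 0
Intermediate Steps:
j(J) = -3 + J
w(V) = √(-3 + V) (w(V) = √(V + (-3 + 0)) = √(V - 3) = √(-3 + V))
N(k) = 1/(k + 2*k²) (N(k) = 1/((k² + k²) + k) = 1/(2*k² + k) = 1/(k + 2*k²))
M(Z) = 0 (M(Z) = -0*(-3) = -¼*0 = 0)
w(-2)*M(N(-5)) = √(-3 - 2)*0 = √(-5)*0 = (I*√5)*0 = 0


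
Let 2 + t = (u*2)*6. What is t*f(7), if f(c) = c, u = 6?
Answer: 490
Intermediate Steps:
t = 70 (t = -2 + (6*2)*6 = -2 + 12*6 = -2 + 72 = 70)
t*f(7) = 70*7 = 490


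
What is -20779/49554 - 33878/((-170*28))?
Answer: 394970593/58969260 ≈ 6.6979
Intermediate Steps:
-20779/49554 - 33878/((-170*28)) = -20779*1/49554 - 33878/(-4760) = -20779/49554 - 33878*(-1/4760) = -20779/49554 + 16939/2380 = 394970593/58969260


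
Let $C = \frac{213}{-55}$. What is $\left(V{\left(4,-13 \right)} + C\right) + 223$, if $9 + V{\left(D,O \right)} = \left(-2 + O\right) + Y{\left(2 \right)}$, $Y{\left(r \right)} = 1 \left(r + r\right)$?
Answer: $\frac{10952}{55} \approx 199.13$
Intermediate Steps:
$C = - \frac{213}{55}$ ($C = 213 \left(- \frac{1}{55}\right) = - \frac{213}{55} \approx -3.8727$)
$Y{\left(r \right)} = 2 r$ ($Y{\left(r \right)} = 1 \cdot 2 r = 2 r$)
$V{\left(D,O \right)} = -7 + O$ ($V{\left(D,O \right)} = -9 + \left(\left(-2 + O\right) + 2 \cdot 2\right) = -9 + \left(\left(-2 + O\right) + 4\right) = -9 + \left(2 + O\right) = -7 + O$)
$\left(V{\left(4,-13 \right)} + C\right) + 223 = \left(\left(-7 - 13\right) - \frac{213}{55}\right) + 223 = \left(-20 - \frac{213}{55}\right) + 223 = - \frac{1313}{55} + 223 = \frac{10952}{55}$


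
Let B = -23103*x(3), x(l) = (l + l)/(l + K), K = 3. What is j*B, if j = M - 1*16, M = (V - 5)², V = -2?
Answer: -762399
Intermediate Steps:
M = 49 (M = (-2 - 5)² = (-7)² = 49)
x(l) = 2*l/(3 + l) (x(l) = (l + l)/(l + 3) = (2*l)/(3 + l) = 2*l/(3 + l))
j = 33 (j = 49 - 1*16 = 49 - 16 = 33)
B = -23103 (B = -46206*3/(3 + 3) = -46206*3/6 = -23103*1 = -23103)
j*B = 33*(-23103) = -762399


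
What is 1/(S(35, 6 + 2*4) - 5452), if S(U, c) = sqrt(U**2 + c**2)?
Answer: -188/1024927 - 7*sqrt(29)/29722883 ≈ -0.00018470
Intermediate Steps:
1/(S(35, 6 + 2*4) - 5452) = 1/(sqrt(35**2 + (6 + 2*4)**2) - 5452) = 1/(sqrt(1225 + (6 + 8)**2) - 5452) = 1/(sqrt(1225 + 14**2) - 5452) = 1/(sqrt(1225 + 196) - 5452) = 1/(sqrt(1421) - 5452) = 1/(7*sqrt(29) - 5452) = 1/(-5452 + 7*sqrt(29))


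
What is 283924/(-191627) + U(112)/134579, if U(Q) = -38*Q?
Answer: -39025772508/25788970033 ≈ -1.5133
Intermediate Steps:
283924/(-191627) + U(112)/134579 = 283924/(-191627) - 38*112/134579 = 283924*(-1/191627) - 4256*1/134579 = -283924/191627 - 4256/134579 = -39025772508/25788970033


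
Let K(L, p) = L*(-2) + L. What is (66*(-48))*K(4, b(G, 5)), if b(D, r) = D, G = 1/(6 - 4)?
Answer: 12672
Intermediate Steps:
G = ½ (G = 1/2 = ½ ≈ 0.50000)
K(L, p) = -L (K(L, p) = -2*L + L = -L)
(66*(-48))*K(4, b(G, 5)) = (66*(-48))*(-1*4) = -3168*(-4) = 12672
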